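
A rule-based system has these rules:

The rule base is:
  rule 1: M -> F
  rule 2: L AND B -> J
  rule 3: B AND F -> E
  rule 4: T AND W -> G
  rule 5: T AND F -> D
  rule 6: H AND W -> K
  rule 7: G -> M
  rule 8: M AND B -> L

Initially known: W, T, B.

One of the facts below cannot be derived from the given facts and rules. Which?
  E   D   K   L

K

Round 1: rule 4 [T AND W -> G]. New: G.
Round 2: rule 7 [G -> M]. New: M.
Round 3: rule 1 [M -> F]; rule 8 [M AND B -> L]. New: F, L.
Round 4: rule 2 [L AND B -> J]; rule 3 [B AND F -> E]; rule 5 [T AND F -> D]. New: J, E, D.
Derived: L (round 3), D (round 4), E (round 4). K never appears in any round.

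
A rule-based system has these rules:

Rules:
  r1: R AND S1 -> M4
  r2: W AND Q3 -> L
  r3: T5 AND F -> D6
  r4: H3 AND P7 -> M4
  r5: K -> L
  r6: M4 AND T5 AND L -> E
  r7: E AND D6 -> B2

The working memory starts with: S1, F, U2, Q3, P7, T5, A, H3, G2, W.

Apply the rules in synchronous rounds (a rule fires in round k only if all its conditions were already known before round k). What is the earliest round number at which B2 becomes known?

3

[1] r2 [W AND Q3 -> L]; r3 [T5 AND F -> D6]; r4 [H3 AND P7 -> M4]. ⇒ new: L, D6, M4.
[2] r6 [M4 AND T5 AND L -> E]. ⇒ new: E.
[3] r7 [E AND D6 -> B2]. ⇒ new: B2.
B2 first appears in round 3.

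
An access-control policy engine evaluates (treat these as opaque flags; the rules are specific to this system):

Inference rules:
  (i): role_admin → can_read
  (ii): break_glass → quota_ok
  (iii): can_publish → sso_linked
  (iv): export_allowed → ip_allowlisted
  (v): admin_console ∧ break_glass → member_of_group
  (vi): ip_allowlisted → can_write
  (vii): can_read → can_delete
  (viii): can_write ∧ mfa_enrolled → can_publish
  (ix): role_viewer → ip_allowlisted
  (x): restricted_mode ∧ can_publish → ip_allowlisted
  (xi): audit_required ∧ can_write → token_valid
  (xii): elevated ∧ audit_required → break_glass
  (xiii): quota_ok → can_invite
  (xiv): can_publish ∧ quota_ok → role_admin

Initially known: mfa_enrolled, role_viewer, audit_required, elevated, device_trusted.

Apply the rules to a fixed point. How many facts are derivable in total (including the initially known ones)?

[1] (ix) [role_viewer → ip_allowlisted]; (xii) [elevated ∧ audit_required → break_glass]. ⇒ new: ip_allowlisted, break_glass.
[2] (ii) [break_glass → quota_ok]; (vi) [ip_allowlisted → can_write]. ⇒ new: quota_ok, can_write.
[3] (viii) [can_write ∧ mfa_enrolled → can_publish]; (xi) [audit_required ∧ can_write → token_valid]; (xiii) [quota_ok → can_invite]. ⇒ new: can_publish, token_valid, can_invite.
[4] (iii) [can_publish → sso_linked]; (xiv) [can_publish ∧ quota_ok → role_admin]. ⇒ new: sso_linked, role_admin.
[5] (i) [role_admin → can_read]. ⇒ new: can_read.
[6] (vii) [can_read → can_delete]. ⇒ new: can_delete.
Closure: {audit_required, break_glass, can_delete, can_invite, can_publish, can_read, can_write, device_trusted, elevated, ip_allowlisted, mfa_enrolled, quota_ok, role_admin, role_viewer, sso_linked, token_valid} — 16 facts.

16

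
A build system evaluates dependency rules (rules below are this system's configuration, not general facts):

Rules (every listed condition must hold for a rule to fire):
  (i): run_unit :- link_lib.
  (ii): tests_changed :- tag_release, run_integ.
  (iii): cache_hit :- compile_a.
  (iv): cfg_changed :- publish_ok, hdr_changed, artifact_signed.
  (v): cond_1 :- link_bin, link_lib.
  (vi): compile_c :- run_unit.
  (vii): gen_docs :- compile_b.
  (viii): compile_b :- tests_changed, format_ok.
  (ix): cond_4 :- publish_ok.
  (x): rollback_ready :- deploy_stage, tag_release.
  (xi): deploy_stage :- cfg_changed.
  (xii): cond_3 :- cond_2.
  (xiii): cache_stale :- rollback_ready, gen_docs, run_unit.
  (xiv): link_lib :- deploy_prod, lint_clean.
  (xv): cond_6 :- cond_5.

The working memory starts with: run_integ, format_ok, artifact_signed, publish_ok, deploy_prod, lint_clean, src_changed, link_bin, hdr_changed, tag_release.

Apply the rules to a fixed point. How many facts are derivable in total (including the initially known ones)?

22

Round 1: (ii) [tests_changed :- tag_release, run_integ.]; (iv) [cfg_changed :- publish_ok, hdr_changed, artifact_signed.]; (ix) [cond_4 :- publish_ok.]; (xiv) [link_lib :- deploy_prod, lint_clean.]. New: tests_changed, cfg_changed, cond_4, link_lib.
Round 2: (i) [run_unit :- link_lib.]; (v) [cond_1 :- link_bin, link_lib.]; (viii) [compile_b :- tests_changed, format_ok.]; (xi) [deploy_stage :- cfg_changed.]. New: run_unit, cond_1, compile_b, deploy_stage.
Round 3: (vi) [compile_c :- run_unit.]; (vii) [gen_docs :- compile_b.]; (x) [rollback_ready :- deploy_stage, tag_release.]. New: compile_c, gen_docs, rollback_ready.
Round 4: (xiii) [cache_stale :- rollback_ready, gen_docs, run_unit.]. New: cache_stale.
Closure: {artifact_signed, cache_stale, cfg_changed, compile_b, compile_c, cond_1, cond_4, deploy_prod, deploy_stage, format_ok, gen_docs, hdr_changed, link_bin, link_lib, lint_clean, publish_ok, rollback_ready, run_integ, run_unit, src_changed, tag_release, tests_changed} — 22 facts.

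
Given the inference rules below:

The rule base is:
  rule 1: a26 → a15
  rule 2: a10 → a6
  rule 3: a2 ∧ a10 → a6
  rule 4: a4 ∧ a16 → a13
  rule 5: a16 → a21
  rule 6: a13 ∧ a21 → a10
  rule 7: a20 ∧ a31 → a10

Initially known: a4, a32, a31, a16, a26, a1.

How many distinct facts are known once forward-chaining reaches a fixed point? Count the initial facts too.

Round 1 fires rule 1, rule 4, rule 5, giving a15, a13, a21.
Round 2 fires rule 6, giving a10.
Round 3 fires rule 2, giving a6.
Closure: {a1, a10, a13, a15, a16, a21, a26, a31, a32, a4, a6} — 11 facts.

11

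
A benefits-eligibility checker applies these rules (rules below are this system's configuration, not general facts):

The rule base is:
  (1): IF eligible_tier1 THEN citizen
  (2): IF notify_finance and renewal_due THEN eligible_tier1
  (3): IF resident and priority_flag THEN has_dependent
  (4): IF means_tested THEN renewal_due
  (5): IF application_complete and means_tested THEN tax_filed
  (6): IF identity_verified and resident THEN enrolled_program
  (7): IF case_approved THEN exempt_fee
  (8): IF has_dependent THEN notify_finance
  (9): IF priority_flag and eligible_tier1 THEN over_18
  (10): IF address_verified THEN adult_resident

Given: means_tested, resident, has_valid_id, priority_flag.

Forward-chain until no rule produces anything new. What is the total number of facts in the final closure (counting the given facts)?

Round 1 fires (3), (4), giving has_dependent, renewal_due.
Round 2 fires (8), giving notify_finance.
Round 3 fires (2), giving eligible_tier1.
Round 4 fires (1), (9), giving citizen, over_18.
Closure: {citizen, eligible_tier1, has_dependent, has_valid_id, means_tested, notify_finance, over_18, priority_flag, renewal_due, resident} — 10 facts.

10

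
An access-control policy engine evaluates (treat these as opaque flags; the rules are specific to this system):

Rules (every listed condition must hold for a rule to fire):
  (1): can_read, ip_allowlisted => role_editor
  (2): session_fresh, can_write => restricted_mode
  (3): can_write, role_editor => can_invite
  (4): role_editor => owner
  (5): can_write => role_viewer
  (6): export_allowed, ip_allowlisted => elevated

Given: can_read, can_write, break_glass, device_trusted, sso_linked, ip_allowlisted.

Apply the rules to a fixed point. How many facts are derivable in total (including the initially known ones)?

Round 1 fires (1), (5), giving role_editor, role_viewer.
Round 2 fires (3), (4), giving can_invite, owner.
Closure: {break_glass, can_invite, can_read, can_write, device_trusted, ip_allowlisted, owner, role_editor, role_viewer, sso_linked} — 10 facts.

10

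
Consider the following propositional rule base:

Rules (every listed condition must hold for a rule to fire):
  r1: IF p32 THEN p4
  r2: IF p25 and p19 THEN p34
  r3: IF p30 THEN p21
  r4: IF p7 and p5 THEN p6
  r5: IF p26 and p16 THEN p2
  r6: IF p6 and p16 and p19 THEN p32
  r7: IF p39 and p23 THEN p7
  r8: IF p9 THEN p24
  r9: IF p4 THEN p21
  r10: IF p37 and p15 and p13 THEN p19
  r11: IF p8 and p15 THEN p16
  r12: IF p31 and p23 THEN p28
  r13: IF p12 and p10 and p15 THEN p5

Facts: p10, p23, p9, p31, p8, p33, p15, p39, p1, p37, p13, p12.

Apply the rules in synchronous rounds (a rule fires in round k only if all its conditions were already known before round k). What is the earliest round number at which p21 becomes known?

5

Round 1 — r7, r8, r10, r11, r12, r13, derive p7, p24, p19, p16, p28, p5.
Round 2 — r4, derive p6.
Round 3 — r6, derive p32.
Round 4 — r1, derive p4.
Round 5 — r9, derive p21.
p21 first appears in round 5.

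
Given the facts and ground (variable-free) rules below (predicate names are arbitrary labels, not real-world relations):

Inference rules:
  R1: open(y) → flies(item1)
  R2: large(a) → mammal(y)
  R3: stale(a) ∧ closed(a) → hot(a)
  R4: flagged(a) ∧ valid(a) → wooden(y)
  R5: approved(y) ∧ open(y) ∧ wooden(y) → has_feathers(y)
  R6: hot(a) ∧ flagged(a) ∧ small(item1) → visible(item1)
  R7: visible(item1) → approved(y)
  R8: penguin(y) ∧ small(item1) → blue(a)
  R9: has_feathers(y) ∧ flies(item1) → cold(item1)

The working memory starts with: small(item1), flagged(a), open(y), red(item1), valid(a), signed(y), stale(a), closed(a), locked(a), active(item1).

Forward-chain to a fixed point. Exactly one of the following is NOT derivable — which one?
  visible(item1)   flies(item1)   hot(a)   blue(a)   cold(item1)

blue(a)

Round 1: R1 [open(y) → flies(item1)]; R3 [stale(a) ∧ closed(a) → hot(a)]; R4 [flagged(a) ∧ valid(a) → wooden(y)]. New: flies(item1), hot(a), wooden(y).
Round 2: R6 [hot(a) ∧ flagged(a) ∧ small(item1) → visible(item1)]. New: visible(item1).
Round 3: R7 [visible(item1) → approved(y)]. New: approved(y).
Round 4: R5 [approved(y) ∧ open(y) ∧ wooden(y) → has_feathers(y)]. New: has_feathers(y).
Round 5: R9 [has_feathers(y) ∧ flies(item1) → cold(item1)]. New: cold(item1).
Derived: flies(item1) (round 1), visible(item1) (round 2), hot(a) (round 1), cold(item1) (round 5). blue(a) never appears in any round.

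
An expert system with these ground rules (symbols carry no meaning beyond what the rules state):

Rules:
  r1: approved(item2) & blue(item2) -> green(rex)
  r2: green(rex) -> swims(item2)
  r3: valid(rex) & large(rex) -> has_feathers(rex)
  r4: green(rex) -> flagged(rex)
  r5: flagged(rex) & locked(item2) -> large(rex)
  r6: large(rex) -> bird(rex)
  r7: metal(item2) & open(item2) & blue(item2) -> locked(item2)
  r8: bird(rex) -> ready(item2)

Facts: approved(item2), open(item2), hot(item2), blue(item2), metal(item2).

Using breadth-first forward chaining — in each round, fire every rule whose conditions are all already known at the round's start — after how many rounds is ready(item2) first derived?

Round 1 fires r1, r7, giving green(rex), locked(item2).
Round 2 fires r2, r4, giving swims(item2), flagged(rex).
Round 3 fires r5, giving large(rex).
Round 4 fires r6, giving bird(rex).
Round 5 fires r8, giving ready(item2).
ready(item2) first appears in round 5.

5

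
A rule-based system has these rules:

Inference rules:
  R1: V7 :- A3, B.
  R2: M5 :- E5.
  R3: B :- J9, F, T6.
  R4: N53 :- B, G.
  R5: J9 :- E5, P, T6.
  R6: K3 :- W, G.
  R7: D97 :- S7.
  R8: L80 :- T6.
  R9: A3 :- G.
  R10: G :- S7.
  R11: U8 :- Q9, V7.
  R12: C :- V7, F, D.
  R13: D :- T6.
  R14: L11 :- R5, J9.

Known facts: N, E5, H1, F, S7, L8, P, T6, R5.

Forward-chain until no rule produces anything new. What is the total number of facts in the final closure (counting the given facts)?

Round 1: R2 [M5 :- E5.]; R5 [J9 :- E5, P, T6.]; R7 [D97 :- S7.]; R8 [L80 :- T6.]; R10 [G :- S7.]; R13 [D :- T6.]. New: M5, J9, D97, L80, G, D.
Round 2: R3 [B :- J9, F, T6.]; R9 [A3 :- G.]; R14 [L11 :- R5, J9.]. New: B, A3, L11.
Round 3: R1 [V7 :- A3, B.]; R4 [N53 :- B, G.]. New: V7, N53.
Round 4: R12 [C :- V7, F, D.]. New: C.
Closure: {A3, B, C, D, D97, E5, F, G, H1, J9, L11, L8, L80, M5, N, N53, P, R5, S7, T6, V7} — 21 facts.

21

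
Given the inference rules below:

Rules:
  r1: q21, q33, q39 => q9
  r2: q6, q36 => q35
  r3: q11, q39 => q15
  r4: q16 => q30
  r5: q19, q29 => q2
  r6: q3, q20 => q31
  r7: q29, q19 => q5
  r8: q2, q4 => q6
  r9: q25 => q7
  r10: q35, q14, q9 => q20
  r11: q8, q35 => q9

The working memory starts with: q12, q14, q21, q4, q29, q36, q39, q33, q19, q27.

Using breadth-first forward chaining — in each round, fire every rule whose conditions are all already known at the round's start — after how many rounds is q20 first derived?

4

[1] r1 [q21, q33, q39 => q9]; r5 [q19, q29 => q2]; r7 [q29, q19 => q5]. ⇒ new: q9, q2, q5.
[2] r8 [q2, q4 => q6]. ⇒ new: q6.
[3] r2 [q6, q36 => q35]. ⇒ new: q35.
[4] r10 [q35, q14, q9 => q20]. ⇒ new: q20.
q20 first appears in round 4.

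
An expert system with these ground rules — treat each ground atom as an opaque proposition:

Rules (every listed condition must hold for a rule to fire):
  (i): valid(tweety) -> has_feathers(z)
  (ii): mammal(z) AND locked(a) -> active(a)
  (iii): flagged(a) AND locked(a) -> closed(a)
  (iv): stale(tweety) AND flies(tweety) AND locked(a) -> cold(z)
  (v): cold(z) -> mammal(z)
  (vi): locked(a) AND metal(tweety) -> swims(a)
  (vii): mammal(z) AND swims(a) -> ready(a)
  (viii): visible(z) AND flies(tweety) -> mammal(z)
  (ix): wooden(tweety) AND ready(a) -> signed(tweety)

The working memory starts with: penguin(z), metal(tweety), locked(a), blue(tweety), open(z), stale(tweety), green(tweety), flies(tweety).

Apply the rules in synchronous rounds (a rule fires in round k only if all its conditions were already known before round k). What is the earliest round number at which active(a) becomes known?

[1] (iv) [stale(tweety) AND flies(tweety) AND locked(a) -> cold(z)]; (vi) [locked(a) AND metal(tweety) -> swims(a)]. ⇒ new: cold(z), swims(a).
[2] (v) [cold(z) -> mammal(z)]. ⇒ new: mammal(z).
[3] (ii) [mammal(z) AND locked(a) -> active(a)]; (vii) [mammal(z) AND swims(a) -> ready(a)]. ⇒ new: active(a), ready(a).
active(a) first appears in round 3.

3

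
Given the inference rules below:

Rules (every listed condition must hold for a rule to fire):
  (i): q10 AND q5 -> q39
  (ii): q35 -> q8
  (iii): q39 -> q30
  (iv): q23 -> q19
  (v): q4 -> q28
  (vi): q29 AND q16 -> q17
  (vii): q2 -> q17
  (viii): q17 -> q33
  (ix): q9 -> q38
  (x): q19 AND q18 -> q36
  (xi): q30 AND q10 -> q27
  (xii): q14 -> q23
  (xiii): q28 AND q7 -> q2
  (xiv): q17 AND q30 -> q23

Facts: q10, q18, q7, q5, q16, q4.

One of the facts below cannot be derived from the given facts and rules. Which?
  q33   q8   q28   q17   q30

Round 1 fires (i), (v), giving q39, q28.
Round 2 fires (iii), (xiii), giving q30, q2.
Round 3 fires (vii), (xi), giving q17, q27.
Round 4 fires (viii), (xiv), giving q33, q23.
Round 5 fires (iv), giving q19.
Round 6 fires (x), giving q36.
Derived: q17 (round 3), q28 (round 1), q33 (round 4), q30 (round 2). q8 never appears in any round.

q8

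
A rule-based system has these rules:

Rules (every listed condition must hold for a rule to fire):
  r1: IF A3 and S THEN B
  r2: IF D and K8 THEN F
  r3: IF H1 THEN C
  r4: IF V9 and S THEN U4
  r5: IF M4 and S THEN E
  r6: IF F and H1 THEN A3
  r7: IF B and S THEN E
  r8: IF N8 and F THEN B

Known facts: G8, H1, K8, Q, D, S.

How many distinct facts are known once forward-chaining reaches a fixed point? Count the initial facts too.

11

Round 1 — r2, r3, derive F, C.
Round 2 — r6, derive A3.
Round 3 — r1, derive B.
Round 4 — r7, derive E.
Closure: {A3, B, C, D, E, F, G8, H1, K8, Q, S} — 11 facts.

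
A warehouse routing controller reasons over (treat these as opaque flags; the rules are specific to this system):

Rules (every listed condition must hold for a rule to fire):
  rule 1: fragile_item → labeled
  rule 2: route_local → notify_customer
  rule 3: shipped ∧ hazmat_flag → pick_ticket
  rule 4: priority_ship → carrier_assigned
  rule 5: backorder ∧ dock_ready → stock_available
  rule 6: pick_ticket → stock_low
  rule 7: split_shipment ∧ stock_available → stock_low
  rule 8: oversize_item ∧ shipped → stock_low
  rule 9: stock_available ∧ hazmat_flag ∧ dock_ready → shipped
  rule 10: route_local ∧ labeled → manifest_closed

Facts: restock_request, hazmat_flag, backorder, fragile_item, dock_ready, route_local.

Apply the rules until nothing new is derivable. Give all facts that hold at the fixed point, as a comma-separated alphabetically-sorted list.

Round 1: rule 1 [fragile_item → labeled]; rule 2 [route_local → notify_customer]; rule 5 [backorder ∧ dock_ready → stock_available]. Adds labeled, notify_customer, stock_available.
Round 2: rule 9 [stock_available ∧ hazmat_flag ∧ dock_ready → shipped]; rule 10 [route_local ∧ labeled → manifest_closed]. Adds shipped, manifest_closed.
Round 3: rule 3 [shipped ∧ hazmat_flag → pick_ticket]. Adds pick_ticket.
Round 4: rule 6 [pick_ticket → stock_low]. Adds stock_low.

backorder, dock_ready, fragile_item, hazmat_flag, labeled, manifest_closed, notify_customer, pick_ticket, restock_request, route_local, shipped, stock_available, stock_low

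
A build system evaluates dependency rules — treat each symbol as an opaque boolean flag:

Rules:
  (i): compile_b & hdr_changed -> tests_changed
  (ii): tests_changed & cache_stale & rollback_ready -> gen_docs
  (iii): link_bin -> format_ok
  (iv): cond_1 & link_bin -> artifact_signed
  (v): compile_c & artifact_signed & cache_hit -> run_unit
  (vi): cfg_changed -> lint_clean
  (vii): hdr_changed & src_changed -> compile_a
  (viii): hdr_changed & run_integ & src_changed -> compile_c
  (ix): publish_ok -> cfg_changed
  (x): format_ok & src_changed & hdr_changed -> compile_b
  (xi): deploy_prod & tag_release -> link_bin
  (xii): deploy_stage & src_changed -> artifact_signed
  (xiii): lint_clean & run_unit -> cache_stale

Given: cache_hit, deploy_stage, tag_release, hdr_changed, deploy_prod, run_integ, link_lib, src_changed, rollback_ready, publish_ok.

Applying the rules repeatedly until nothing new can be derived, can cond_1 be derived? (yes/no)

no

[1] (vii) [hdr_changed & src_changed -> compile_a]; (viii) [hdr_changed & run_integ & src_changed -> compile_c]; (ix) [publish_ok -> cfg_changed]; (xi) [deploy_prod & tag_release -> link_bin]; (xii) [deploy_stage & src_changed -> artifact_signed]. ⇒ new: compile_a, compile_c, cfg_changed, link_bin, artifact_signed.
[2] (iii) [link_bin -> format_ok]; (v) [compile_c & artifact_signed & cache_hit -> run_unit]; (vi) [cfg_changed -> lint_clean]. ⇒ new: format_ok, run_unit, lint_clean.
[3] (x) [format_ok & src_changed & hdr_changed -> compile_b]; (xiii) [lint_clean & run_unit -> cache_stale]. ⇒ new: compile_b, cache_stale.
[4] (i) [compile_b & hdr_changed -> tests_changed]. ⇒ new: tests_changed.
[5] (ii) [tests_changed & cache_stale & rollback_ready -> gen_docs]. ⇒ new: gen_docs.
Fixed point reached. No rule has cond_1 as a consequent, and it is not given.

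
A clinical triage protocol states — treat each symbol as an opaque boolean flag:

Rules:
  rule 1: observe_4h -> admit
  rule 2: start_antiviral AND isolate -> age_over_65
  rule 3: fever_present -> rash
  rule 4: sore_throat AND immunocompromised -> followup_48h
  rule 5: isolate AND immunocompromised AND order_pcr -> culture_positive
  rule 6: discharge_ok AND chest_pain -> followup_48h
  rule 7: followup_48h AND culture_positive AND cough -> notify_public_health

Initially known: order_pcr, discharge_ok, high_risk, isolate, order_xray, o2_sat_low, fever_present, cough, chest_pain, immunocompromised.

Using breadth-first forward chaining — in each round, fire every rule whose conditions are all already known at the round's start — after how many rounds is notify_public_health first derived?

Round 1 — rule 3, rule 5, rule 6, derive rash, culture_positive, followup_48h.
Round 2 — rule 7, derive notify_public_health.
notify_public_health first appears in round 2.

2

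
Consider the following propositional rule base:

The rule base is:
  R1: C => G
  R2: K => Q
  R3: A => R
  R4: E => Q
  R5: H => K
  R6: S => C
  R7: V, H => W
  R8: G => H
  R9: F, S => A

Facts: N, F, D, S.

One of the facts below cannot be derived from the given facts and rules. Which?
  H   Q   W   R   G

Round 1 fires R6, R9, giving C, A.
Round 2 fires R1, R3, giving G, R.
Round 3 fires R8, giving H.
Round 4 fires R5, giving K.
Round 5 fires R2, giving Q.
Derived: G (round 2), R (round 2), H (round 3), Q (round 5). W never appears in any round.

W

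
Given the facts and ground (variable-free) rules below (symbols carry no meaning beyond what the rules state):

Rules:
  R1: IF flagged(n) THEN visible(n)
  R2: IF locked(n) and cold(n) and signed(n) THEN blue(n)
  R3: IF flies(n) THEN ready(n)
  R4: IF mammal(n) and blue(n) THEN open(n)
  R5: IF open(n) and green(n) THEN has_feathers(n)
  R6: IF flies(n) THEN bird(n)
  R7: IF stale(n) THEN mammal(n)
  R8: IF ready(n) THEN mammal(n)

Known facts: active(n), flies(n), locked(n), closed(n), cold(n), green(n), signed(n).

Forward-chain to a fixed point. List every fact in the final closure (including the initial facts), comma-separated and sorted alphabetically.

active(n), bird(n), blue(n), closed(n), cold(n), flies(n), green(n), has_feathers(n), locked(n), mammal(n), open(n), ready(n), signed(n)

Round 1 fires R2, R3, R6, giving blue(n), ready(n), bird(n).
Round 2 fires R8, giving mammal(n).
Round 3 fires R4, giving open(n).
Round 4 fires R5, giving has_feathers(n).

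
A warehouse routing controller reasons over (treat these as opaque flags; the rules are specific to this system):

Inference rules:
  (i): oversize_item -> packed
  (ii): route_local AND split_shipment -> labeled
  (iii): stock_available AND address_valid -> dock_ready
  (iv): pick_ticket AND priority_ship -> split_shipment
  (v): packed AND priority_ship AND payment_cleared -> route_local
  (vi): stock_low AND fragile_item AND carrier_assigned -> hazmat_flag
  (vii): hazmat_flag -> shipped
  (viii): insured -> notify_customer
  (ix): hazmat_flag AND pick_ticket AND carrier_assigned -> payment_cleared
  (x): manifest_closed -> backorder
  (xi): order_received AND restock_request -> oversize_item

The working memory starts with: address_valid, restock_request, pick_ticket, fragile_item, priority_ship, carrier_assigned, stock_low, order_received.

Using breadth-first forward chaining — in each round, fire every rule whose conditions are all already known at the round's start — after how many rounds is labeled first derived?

4

Round 1 fires (iv), (vi), (xi), giving split_shipment, hazmat_flag, oversize_item.
Round 2 fires (i), (vii), (ix), giving packed, shipped, payment_cleared.
Round 3 fires (v), giving route_local.
Round 4 fires (ii), giving labeled.
labeled first appears in round 4.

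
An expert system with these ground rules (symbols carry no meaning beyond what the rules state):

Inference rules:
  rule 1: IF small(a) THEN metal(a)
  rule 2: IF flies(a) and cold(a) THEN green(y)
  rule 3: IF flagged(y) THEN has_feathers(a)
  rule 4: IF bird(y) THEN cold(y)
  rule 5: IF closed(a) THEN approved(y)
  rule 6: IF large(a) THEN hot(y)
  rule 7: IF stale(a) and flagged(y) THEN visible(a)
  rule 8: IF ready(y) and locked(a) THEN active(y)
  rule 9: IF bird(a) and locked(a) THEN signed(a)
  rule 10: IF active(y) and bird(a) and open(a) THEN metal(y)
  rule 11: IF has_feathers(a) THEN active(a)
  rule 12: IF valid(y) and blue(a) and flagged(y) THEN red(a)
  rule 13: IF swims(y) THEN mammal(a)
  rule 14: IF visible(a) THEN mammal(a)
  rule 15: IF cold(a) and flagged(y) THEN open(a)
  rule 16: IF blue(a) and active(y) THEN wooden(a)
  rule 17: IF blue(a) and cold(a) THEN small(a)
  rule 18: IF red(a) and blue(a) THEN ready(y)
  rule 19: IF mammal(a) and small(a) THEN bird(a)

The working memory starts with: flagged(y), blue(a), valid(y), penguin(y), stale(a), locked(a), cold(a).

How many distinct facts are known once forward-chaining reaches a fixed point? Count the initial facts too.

21

Round 1 — rule 3, rule 7, rule 12, rule 15, rule 17, derive has_feathers(a), visible(a), red(a), open(a), small(a).
Round 2 — rule 1, rule 11, rule 14, rule 18, derive metal(a), active(a), mammal(a), ready(y).
Round 3 — rule 8, rule 19, derive active(y), bird(a).
Round 4 — rule 9, rule 10, rule 16, derive signed(a), metal(y), wooden(a).
Closure: {active(a), active(y), bird(a), blue(a), cold(a), flagged(y), has_feathers(a), locked(a), mammal(a), metal(a), metal(y), open(a), penguin(y), ready(y), red(a), signed(a), small(a), stale(a), valid(y), visible(a), wooden(a)} — 21 facts.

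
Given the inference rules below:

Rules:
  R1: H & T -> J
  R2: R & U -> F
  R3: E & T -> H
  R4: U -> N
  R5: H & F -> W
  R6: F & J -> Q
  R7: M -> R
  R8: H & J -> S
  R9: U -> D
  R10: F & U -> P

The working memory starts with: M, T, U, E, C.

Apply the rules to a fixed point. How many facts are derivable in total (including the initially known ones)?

Round 1 fires R3, R4, R7, R9, giving H, N, R, D.
Round 2 fires R1, R2, giving J, F.
Round 3 fires R5, R6, R8, R10, giving W, Q, S, P.
Closure: {C, D, E, F, H, J, M, N, P, Q, R, S, T, U, W} — 15 facts.

15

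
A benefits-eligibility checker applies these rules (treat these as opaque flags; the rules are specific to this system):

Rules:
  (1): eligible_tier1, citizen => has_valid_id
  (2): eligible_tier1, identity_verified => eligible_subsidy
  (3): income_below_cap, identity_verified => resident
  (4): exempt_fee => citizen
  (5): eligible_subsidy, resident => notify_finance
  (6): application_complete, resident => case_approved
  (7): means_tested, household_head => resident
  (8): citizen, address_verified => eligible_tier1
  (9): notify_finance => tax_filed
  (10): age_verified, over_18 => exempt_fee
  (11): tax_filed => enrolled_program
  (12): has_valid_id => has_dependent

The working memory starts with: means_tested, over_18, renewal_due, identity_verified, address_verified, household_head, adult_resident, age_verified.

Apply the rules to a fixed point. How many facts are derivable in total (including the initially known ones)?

Round 1: (7) [means_tested, household_head => resident]; (10) [age_verified, over_18 => exempt_fee]. New: resident, exempt_fee.
Round 2: (4) [exempt_fee => citizen]. New: citizen.
Round 3: (8) [citizen, address_verified => eligible_tier1]. New: eligible_tier1.
Round 4: (1) [eligible_tier1, citizen => has_valid_id]; (2) [eligible_tier1, identity_verified => eligible_subsidy]. New: has_valid_id, eligible_subsidy.
Round 5: (5) [eligible_subsidy, resident => notify_finance]; (12) [has_valid_id => has_dependent]. New: notify_finance, has_dependent.
Round 6: (9) [notify_finance => tax_filed]. New: tax_filed.
Round 7: (11) [tax_filed => enrolled_program]. New: enrolled_program.
Closure: {address_verified, adult_resident, age_verified, citizen, eligible_subsidy, eligible_tier1, enrolled_program, exempt_fee, has_dependent, has_valid_id, household_head, identity_verified, means_tested, notify_finance, over_18, renewal_due, resident, tax_filed} — 18 facts.

18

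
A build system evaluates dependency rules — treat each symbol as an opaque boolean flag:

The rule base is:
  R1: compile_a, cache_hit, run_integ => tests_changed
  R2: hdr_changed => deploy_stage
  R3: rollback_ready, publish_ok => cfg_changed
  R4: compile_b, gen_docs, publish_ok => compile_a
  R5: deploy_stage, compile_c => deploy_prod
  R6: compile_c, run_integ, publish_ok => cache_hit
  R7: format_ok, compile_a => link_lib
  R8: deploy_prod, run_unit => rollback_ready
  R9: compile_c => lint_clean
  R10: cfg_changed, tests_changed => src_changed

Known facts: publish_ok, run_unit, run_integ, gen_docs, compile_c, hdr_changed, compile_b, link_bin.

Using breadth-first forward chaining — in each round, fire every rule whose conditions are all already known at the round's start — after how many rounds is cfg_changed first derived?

4

Round 1 — R2, R4, R6, R9, derive deploy_stage, compile_a, cache_hit, lint_clean.
Round 2 — R1, R5, derive tests_changed, deploy_prod.
Round 3 — R8, derive rollback_ready.
Round 4 — R3, derive cfg_changed.
cfg_changed first appears in round 4.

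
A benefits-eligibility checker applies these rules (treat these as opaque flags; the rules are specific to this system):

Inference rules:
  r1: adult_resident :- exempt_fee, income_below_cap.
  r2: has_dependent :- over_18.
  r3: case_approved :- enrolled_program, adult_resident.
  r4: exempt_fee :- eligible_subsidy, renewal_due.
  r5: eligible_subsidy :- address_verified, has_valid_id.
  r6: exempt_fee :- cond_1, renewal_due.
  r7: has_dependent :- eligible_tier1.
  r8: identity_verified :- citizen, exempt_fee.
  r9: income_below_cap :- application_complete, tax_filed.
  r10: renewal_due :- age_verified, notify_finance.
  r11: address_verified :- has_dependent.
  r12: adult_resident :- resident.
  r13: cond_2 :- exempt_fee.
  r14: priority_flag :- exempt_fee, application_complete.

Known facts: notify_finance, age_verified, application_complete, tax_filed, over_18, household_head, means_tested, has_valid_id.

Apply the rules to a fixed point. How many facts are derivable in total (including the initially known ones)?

Round 1 fires r2, r9, r10, giving has_dependent, income_below_cap, renewal_due.
Round 2 fires r11, giving address_verified.
Round 3 fires r5, giving eligible_subsidy.
Round 4 fires r4, giving exempt_fee.
Round 5 fires r1, r13, r14, giving adult_resident, cond_2, priority_flag.
Closure: {address_verified, adult_resident, age_verified, application_complete, cond_2, eligible_subsidy, exempt_fee, has_dependent, has_valid_id, household_head, income_below_cap, means_tested, notify_finance, over_18, priority_flag, renewal_due, tax_filed} — 17 facts.

17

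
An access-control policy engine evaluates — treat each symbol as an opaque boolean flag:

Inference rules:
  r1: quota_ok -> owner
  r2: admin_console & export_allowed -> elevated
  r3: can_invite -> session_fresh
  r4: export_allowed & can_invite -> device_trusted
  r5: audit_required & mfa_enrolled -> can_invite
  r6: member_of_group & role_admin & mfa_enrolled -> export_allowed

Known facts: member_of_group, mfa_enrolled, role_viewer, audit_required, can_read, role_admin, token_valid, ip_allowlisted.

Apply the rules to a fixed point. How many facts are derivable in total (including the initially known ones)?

Round 1: r5 [audit_required & mfa_enrolled -> can_invite]; r6 [member_of_group & role_admin & mfa_enrolled -> export_allowed]. New: can_invite, export_allowed.
Round 2: r3 [can_invite -> session_fresh]; r4 [export_allowed & can_invite -> device_trusted]. New: session_fresh, device_trusted.
Closure: {audit_required, can_invite, can_read, device_trusted, export_allowed, ip_allowlisted, member_of_group, mfa_enrolled, role_admin, role_viewer, session_fresh, token_valid} — 12 facts.

12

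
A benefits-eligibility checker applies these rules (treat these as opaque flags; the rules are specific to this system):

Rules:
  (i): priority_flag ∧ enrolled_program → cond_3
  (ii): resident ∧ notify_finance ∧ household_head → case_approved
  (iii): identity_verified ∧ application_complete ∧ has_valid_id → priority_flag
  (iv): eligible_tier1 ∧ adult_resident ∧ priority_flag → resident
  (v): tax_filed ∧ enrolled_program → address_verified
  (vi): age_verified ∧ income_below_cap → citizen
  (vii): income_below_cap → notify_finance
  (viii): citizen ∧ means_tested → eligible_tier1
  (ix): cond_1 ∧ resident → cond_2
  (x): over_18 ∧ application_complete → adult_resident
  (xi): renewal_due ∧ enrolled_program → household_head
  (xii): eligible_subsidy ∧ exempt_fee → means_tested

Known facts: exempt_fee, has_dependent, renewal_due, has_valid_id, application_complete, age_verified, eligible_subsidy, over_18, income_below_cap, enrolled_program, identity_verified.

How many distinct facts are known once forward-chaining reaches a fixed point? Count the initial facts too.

21

Round 1 fires (iii), (vi), (vii), (x), (xi), (xii), giving priority_flag, citizen, notify_finance, adult_resident, household_head, means_tested.
Round 2 fires (i), (viii), giving cond_3, eligible_tier1.
Round 3 fires (iv), giving resident.
Round 4 fires (ii), giving case_approved.
Closure: {adult_resident, age_verified, application_complete, case_approved, citizen, cond_3, eligible_subsidy, eligible_tier1, enrolled_program, exempt_fee, has_dependent, has_valid_id, household_head, identity_verified, income_below_cap, means_tested, notify_finance, over_18, priority_flag, renewal_due, resident} — 21 facts.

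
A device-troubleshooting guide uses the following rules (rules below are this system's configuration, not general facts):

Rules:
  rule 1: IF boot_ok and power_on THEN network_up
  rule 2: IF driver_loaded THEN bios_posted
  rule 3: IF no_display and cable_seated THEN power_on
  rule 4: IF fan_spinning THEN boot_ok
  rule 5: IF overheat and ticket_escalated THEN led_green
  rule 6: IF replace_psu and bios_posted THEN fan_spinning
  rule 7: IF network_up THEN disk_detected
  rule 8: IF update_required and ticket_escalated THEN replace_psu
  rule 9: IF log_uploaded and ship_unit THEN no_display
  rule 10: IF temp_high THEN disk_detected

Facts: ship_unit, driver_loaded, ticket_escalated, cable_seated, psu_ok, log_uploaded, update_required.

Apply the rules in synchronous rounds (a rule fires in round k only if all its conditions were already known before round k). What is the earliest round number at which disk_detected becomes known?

5

Round 1 fires rule 2, rule 8, rule 9, giving bios_posted, replace_psu, no_display.
Round 2 fires rule 3, rule 6, giving power_on, fan_spinning.
Round 3 fires rule 4, giving boot_ok.
Round 4 fires rule 1, giving network_up.
Round 5 fires rule 7, giving disk_detected.
disk_detected first appears in round 5.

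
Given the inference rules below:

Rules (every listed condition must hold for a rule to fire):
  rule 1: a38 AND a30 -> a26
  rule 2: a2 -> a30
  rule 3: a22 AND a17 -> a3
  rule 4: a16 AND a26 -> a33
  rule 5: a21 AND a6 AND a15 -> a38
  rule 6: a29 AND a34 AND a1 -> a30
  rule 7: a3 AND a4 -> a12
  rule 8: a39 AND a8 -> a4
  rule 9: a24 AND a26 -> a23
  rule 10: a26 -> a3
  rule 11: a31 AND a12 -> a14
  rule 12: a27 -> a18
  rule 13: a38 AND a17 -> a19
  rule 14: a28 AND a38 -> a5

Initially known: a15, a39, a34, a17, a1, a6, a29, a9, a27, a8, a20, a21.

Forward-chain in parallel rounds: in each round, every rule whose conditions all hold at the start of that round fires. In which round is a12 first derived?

[1] rule 5 [a21 AND a6 AND a15 -> a38]; rule 6 [a29 AND a34 AND a1 -> a30]; rule 8 [a39 AND a8 -> a4]; rule 12 [a27 -> a18]. ⇒ new: a38, a30, a4, a18.
[2] rule 1 [a38 AND a30 -> a26]; rule 13 [a38 AND a17 -> a19]. ⇒ new: a26, a19.
[3] rule 10 [a26 -> a3]. ⇒ new: a3.
[4] rule 7 [a3 AND a4 -> a12]. ⇒ new: a12.
a12 first appears in round 4.

4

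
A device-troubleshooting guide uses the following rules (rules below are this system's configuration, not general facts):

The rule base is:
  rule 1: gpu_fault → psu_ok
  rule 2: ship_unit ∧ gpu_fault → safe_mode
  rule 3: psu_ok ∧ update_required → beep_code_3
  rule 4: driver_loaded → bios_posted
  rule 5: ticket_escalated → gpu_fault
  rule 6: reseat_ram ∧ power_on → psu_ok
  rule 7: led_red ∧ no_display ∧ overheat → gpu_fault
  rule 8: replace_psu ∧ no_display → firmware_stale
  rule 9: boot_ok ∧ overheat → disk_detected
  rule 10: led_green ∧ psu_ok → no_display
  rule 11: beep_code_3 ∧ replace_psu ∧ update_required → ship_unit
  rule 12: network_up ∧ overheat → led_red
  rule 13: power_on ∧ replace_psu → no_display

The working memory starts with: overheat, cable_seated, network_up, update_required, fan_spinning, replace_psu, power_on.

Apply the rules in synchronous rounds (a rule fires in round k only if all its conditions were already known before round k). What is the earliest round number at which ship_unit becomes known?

[1] rule 12 [network_up ∧ overheat → led_red]; rule 13 [power_on ∧ replace_psu → no_display]. ⇒ new: led_red, no_display.
[2] rule 7 [led_red ∧ no_display ∧ overheat → gpu_fault]; rule 8 [replace_psu ∧ no_display → firmware_stale]. ⇒ new: gpu_fault, firmware_stale.
[3] rule 1 [gpu_fault → psu_ok]. ⇒ new: psu_ok.
[4] rule 3 [psu_ok ∧ update_required → beep_code_3]. ⇒ new: beep_code_3.
[5] rule 11 [beep_code_3 ∧ replace_psu ∧ update_required → ship_unit]. ⇒ new: ship_unit.
ship_unit first appears in round 5.

5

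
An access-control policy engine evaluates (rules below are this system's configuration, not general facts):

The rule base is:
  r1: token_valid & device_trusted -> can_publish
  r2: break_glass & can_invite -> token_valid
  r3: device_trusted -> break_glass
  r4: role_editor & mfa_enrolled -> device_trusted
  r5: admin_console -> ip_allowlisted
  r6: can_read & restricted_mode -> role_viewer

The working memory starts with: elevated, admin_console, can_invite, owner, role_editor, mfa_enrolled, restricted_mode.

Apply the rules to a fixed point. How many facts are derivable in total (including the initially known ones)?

12

Round 1 fires r4, r5, giving device_trusted, ip_allowlisted.
Round 2 fires r3, giving break_glass.
Round 3 fires r2, giving token_valid.
Round 4 fires r1, giving can_publish.
Closure: {admin_console, break_glass, can_invite, can_publish, device_trusted, elevated, ip_allowlisted, mfa_enrolled, owner, restricted_mode, role_editor, token_valid} — 12 facts.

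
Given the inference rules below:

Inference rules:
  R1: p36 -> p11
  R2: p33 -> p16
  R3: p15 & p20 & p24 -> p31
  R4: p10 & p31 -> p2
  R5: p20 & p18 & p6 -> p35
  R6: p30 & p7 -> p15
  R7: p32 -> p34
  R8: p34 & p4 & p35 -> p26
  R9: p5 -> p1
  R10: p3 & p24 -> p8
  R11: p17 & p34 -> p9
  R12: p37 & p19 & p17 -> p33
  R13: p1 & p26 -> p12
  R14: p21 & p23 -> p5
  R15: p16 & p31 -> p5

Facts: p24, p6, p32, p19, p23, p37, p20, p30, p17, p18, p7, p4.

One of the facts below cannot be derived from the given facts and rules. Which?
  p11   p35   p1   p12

p11

Round 1: R5 [p20 & p18 & p6 -> p35]; R6 [p30 & p7 -> p15]; R7 [p32 -> p34]; R12 [p37 & p19 & p17 -> p33]. New: p35, p15, p34, p33.
Round 2: R2 [p33 -> p16]; R3 [p15 & p20 & p24 -> p31]; R8 [p34 & p4 & p35 -> p26]; R11 [p17 & p34 -> p9]. New: p16, p31, p26, p9.
Round 3: R15 [p16 & p31 -> p5]. New: p5.
Round 4: R9 [p5 -> p1]. New: p1.
Round 5: R13 [p1 & p26 -> p12]. New: p12.
Derived: p12 (round 5), p35 (round 1), p1 (round 4). p11 never appears in any round.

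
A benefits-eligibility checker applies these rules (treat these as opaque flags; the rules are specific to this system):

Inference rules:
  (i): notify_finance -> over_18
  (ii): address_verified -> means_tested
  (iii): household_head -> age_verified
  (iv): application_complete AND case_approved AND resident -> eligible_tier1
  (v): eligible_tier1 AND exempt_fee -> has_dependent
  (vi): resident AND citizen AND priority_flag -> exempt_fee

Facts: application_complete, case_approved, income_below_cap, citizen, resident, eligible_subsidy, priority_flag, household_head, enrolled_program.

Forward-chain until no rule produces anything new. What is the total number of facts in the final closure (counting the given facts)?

13

Round 1 fires (iii), (iv), (vi), giving age_verified, eligible_tier1, exempt_fee.
Round 2 fires (v), giving has_dependent.
Closure: {age_verified, application_complete, case_approved, citizen, eligible_subsidy, eligible_tier1, enrolled_program, exempt_fee, has_dependent, household_head, income_below_cap, priority_flag, resident} — 13 facts.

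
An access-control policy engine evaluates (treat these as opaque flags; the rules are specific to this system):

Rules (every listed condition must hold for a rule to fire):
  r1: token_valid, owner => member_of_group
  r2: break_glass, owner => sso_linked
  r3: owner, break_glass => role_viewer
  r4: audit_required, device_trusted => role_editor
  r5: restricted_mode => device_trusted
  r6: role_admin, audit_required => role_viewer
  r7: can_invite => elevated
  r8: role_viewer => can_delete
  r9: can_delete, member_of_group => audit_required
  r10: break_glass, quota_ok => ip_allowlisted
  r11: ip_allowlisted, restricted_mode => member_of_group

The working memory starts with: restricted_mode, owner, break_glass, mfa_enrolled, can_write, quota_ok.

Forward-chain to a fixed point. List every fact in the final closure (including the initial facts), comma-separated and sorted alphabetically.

audit_required, break_glass, can_delete, can_write, device_trusted, ip_allowlisted, member_of_group, mfa_enrolled, owner, quota_ok, restricted_mode, role_editor, role_viewer, sso_linked

Round 1 — r2, r3, r5, r10, derive sso_linked, role_viewer, device_trusted, ip_allowlisted.
Round 2 — r8, r11, derive can_delete, member_of_group.
Round 3 — r9, derive audit_required.
Round 4 — r4, derive role_editor.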